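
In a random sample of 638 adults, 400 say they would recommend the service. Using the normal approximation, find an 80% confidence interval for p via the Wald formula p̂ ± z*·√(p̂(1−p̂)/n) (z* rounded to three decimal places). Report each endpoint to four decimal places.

Sample proportion p̂ = 400/638 = 0.62696.
SE = √(p̂(1−p̂)/n) = √(0.233881/638) = 0.019146.
z* = 1.282 at the 80% level.
Margin = 1.282·0.019146 = 0.02455.
CI: 0.62696 ± 0.02455 = (0.6024, 0.6515).

(0.6024, 0.6515)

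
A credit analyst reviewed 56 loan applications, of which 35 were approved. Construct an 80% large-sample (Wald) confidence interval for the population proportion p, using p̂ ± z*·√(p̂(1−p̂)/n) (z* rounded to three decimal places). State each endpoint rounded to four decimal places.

(0.5421, 0.7079)

The sample proportion is 35/56 = 0.62500.
SE(p̂) = √(0.62500·0.37500/56) = 0.064694.
The 80% critical value is z* = 1.282.
Margin of error: 1.282 × 0.064694 = 0.08294.
So the interval runs from 0.5421 to 0.7079.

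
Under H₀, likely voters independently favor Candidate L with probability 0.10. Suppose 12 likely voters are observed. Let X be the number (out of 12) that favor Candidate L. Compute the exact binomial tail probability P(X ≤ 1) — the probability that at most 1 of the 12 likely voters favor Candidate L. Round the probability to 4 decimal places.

P = 0.6590

X ~ Binomial(n=12, p=0.10).
P(X ≤ 1) = C(12,0)·0.10^0·0.90^12 + C(12,1)·0.10^1·0.90^11.
= 0.282430 + 0.376573 = 0.6590.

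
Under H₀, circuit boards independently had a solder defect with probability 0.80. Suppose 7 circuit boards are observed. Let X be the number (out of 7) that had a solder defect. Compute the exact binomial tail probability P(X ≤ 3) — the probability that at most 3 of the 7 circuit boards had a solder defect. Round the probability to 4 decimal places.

X is binomial with n = 7 and p = 0.80.
P(X ≤ 3) = C(7,0)·0.80^0·0.20^7 + C(7,1)·0.80^1·0.20^6 + C(7,2)·0.80^2·0.20^5 + C(7,3)·0.80^3·0.20^4.
= 0.000013 + 0.000358 + 0.004301 + 0.028672 = 0.0333.

P = 0.0333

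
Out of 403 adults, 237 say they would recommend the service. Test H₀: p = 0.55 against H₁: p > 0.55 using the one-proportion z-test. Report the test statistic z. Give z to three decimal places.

p̂ = 237/403 = 0.58809.
Under H₀, SE = √(p₀(1−p₀)/n) = √(0.55·0.45/403) = √0.000614144 = 0.024782.
z = (0.58809 − 0.55)/0.024782 = 0.03809/0.024782 = 1.537.

z = 1.537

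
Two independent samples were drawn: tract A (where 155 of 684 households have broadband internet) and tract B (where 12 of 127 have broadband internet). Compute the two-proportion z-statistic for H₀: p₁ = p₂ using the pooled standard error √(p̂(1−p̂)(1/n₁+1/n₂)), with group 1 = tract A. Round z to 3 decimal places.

Sample proportions: p̂₁ = 155/684 = 0.22661 and p̂₂ = 12/127 = 0.09449.
Pooling: p̂ = 167/811 = 0.20592.
Pooled SE = √[0.1635161·0.00933600] ≈ 0.039072.
z = 0.13212/0.039072 = 3.381.

z = 3.381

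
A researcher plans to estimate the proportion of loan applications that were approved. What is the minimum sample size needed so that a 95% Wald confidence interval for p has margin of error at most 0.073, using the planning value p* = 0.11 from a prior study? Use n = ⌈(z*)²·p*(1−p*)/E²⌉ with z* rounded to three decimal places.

The 95% critical value is z* = 1.960.
p*(1−p*) = 0.0979.
(z*)²·p*(1−p*)/E² = 3.841600·0.0979/0.005329 = 70.575.
Rounding up, n = 71.

n = 71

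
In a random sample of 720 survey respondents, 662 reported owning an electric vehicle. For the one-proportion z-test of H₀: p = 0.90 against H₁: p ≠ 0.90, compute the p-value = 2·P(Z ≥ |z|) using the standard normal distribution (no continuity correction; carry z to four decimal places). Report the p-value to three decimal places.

With x = 662 successes in n = 720, p̂ = 0.91944.
Under H₀, SE = √(p₀(1−p₀)/n) = √(0.90·0.10/720) = √0.000125000 = 0.011180.
z = (p̂ − p₀)/SE = (662/720 − 0.90)/0.011180 ≈ 1.7392.
From the standard normal, 2·P(Z ≥ |z|) = 0.082.

p-value = 0.082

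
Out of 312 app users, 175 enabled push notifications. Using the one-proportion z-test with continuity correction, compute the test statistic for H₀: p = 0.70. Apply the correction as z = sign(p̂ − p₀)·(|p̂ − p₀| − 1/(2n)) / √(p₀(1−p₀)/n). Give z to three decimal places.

p̂ = 175/312 = 0.56090. p̂ − p₀ = -0.139103.
1/(2n) = 0.001603.
Corrected numerator: |-0.139103| − 0.001603 = 0.137500.
Under H₀, SE = √(p₀(1−p₀)/n) = √(0.70·0.30/312) = √0.000673077 = 0.025944.
z = (−)0.137500/0.025944 = -5.300.

z = -5.300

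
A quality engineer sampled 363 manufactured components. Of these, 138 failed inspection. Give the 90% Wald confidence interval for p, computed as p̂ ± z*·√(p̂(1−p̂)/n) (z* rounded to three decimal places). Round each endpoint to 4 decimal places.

Sample proportion p̂ = 138/363 = 0.38017.
SE(p̂) = √(0.38017·0.61983/363) = 0.025478.
The 90% critical value is z* = 1.645.
Margin of error: 1.645 × 0.025478 = 0.04191.
So the interval runs from 0.3383 to 0.4221.

(0.3383, 0.4221)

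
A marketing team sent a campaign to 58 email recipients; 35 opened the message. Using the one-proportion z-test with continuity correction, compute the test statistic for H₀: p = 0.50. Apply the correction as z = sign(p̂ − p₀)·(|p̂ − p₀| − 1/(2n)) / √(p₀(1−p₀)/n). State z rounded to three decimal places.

z = 1.444

With x = 35 successes in n = 58, p̂ = 0.60345. p̂ − p₀ = 0.103448.
1/(2n) = 0.008621.
Corrected numerator: |0.103448| − 0.008621 = 0.094827.
Null standard error: √(0.50·0.50/58) = √0.004310345 = 0.065653.
z = (+)0.094827/0.065653 = 1.444.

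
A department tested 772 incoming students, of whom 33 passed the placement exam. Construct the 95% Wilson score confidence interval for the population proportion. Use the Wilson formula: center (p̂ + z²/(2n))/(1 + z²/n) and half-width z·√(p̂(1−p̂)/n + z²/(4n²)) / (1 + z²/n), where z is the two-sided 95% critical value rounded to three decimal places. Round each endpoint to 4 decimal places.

Here p̂ = 33/772 = 0.04275 and z = 1.960 (z² = 3.841600).
Denominator 1 + z²/n = 1 + 3.841600/772 = 1.004976.
Adjusted center: (0.04275 + z²/(2n))/1.004976 = 0.04501.
Radicand: p̂(1−p̂)/n + z²/(4n²) = 0.000053004 + 0.000001611 = 0.000054615.
Half-width = z·√(radicand)/denom = 1.960·0.007390/1.004976 = 0.01441.
Interval: 0.04501 ± 0.01441 → (0.0306, 0.0594).

(0.0306, 0.0594)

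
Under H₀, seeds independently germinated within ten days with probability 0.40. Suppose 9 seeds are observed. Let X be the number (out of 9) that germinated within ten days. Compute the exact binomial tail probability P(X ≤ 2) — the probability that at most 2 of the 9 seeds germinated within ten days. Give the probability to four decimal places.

X ~ Binomial(n=9, p=0.40).
P(X ≤ 2) = C(9,0)·0.40^0·0.60^9 + C(9,1)·0.40^1·0.60^8 + C(9,2)·0.40^2·0.60^7.
= 0.010078 + 0.060466 + 0.161243 = 0.2318.

P = 0.2318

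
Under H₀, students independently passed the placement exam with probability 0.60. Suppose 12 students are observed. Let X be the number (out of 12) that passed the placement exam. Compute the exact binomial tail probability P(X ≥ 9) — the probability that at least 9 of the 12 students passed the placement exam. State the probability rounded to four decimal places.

P = 0.2253

X ~ Binomial(n=12, p=0.60).
P(X ≥ 9) = C(12,9)·0.60^9·0.40^3 + C(12,10)·0.60^10·0.40^2 + C(12,11)·0.60^11·0.40^1 + C(12,12)·0.60^12·0.40^0.
= 0.141894 + 0.063852 + 0.017414 + 0.002177 = 0.2253.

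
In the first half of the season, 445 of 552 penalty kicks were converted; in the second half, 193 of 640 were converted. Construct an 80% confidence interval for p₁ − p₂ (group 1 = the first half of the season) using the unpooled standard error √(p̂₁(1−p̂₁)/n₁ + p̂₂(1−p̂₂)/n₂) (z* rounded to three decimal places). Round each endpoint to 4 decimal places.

(0.4729, 0.5363)

p̂₁ = 445/552 = 0.80616, p̂₂ = 193/640 = 0.30156; p̂₁ − p̂₂ = 0.50460.
SE = √(0.000283091 + 0.000329098) = √0.000612189 = 0.024742.
For 80% confidence, z* = 1.282. Margin of error = 0.03172.
So the interval runs from 0.4729 to 0.5363.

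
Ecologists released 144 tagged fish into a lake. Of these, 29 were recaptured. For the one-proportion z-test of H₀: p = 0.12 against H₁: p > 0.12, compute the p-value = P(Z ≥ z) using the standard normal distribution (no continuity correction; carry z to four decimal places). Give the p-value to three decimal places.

p-value = 0.001

With x = 29 successes in n = 144, p̂ = 0.20139.
SE₀ = √(0.12·0.88/144) = 0.027080.
z = (p̂ − p₀)/SE = (29/144 − 0.12)/0.027080 ≈ 3.0055.
p-value = P(Z ≥ z) with z = 3.0055 → 0.001.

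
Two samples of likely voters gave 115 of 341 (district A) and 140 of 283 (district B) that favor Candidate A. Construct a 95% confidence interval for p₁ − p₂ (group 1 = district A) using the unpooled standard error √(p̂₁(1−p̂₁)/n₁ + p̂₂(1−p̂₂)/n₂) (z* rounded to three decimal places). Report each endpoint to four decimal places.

p̂₁ = 115/341 = 0.33724, p̂₂ = 140/283 = 0.49470; p̂₁ − p̂₂ = -0.15746.
SE = √(0.000655455 + 0.000883293) = √0.001538748 = 0.039227.
The 95% critical value is z* = 1.960. Margin of error = 0.07688.
CI: -0.15746 ± 0.07688 = (-0.2343, -0.0806).

(-0.2343, -0.0806)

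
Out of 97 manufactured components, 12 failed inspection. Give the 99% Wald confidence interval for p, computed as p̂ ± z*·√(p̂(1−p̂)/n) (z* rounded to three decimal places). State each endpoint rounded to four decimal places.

With x = 12 successes in n = 97, p̂ = 0.12371.
SE(p̂) = √(0.12371·0.87629/97) = 0.033430.
z* = 2.576 at the 99% level.
Margin = 2.576·0.033430 = 0.08612.
So the interval runs from 0.0376 to 0.2098.

(0.0376, 0.2098)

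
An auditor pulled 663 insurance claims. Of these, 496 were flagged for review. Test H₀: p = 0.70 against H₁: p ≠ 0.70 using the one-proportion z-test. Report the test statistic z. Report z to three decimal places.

z = 2.703

The sample proportion is 496/663 = 0.74811.
SE₀ = √(0.70·0.30/663) = 0.017797.
z = (0.74811 − 0.70)/0.017797 = 0.04811/0.017797 = 2.703.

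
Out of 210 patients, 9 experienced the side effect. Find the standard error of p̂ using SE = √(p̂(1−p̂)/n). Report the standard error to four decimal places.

Sample proportion p̂ = 9/210 = 0.04286.
p̂(1−p̂) = 0.041023.
SE = √(0.041023/210) = 0.0140.

SE = 0.0140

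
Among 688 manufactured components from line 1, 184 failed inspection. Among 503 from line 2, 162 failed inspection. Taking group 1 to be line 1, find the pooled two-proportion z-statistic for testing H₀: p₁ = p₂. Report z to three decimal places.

Sample proportions: p̂₁ = 184/688 = 0.26744 and p̂₂ = 162/503 = 0.32207.
Pooling: p̂ = 346/1191 = 0.29051.
SE = √[p̂(1−p̂)(1/n₁+1/n₂)] = √[0.29051·0.70949·(1/688+1/503)] ≈ 0.026634.
z = (p̂₁ − p̂₂)/SE = (0.26744 − 0.32207)/0.026634 = -0.05463/0.026634 = -2.051.

z = -2.051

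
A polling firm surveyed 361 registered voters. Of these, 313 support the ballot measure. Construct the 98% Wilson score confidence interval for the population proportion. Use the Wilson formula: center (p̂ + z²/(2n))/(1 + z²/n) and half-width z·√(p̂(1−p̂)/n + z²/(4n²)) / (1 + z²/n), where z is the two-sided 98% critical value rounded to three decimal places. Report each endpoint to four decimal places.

p̂ = 313/361 = 0.86704; z = 2.326, so z² = 5.410276.
1 + z²/n = 1.014987.
Center = (0.86704 + 0.007493)/1.014987 = 0.86162.
Radicand: p̂(1−p̂)/n + z²/(4n²) = 0.000319348 + 0.000010379 = 0.000329727.
Half-width = z·√(radicand)/denom = 2.326·0.018158/1.014987 = 0.04161.
CI: 0.86162 ± 0.04161 = (0.8200, 0.9032).

(0.8200, 0.9032)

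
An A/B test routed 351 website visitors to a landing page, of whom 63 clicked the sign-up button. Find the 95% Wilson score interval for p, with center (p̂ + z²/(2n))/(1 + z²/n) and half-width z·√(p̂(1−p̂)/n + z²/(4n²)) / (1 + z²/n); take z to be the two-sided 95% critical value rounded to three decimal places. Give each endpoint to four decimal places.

(0.1429, 0.2230)

p̂ = 63/351 = 0.17949; z = 1.960, so z² = 3.841600.
1 + z²/n = 1.010945.
Adjusted center: (0.17949 + z²/(2n))/1.010945 = 0.18296.
Radicand: p̂(1−p̂)/n + z²/(4n²) = 0.000419577 + 0.000007795 = 0.000427372.
Half-width = z·√(radicand)/denom = 1.960·0.020673/1.010945 = 0.04008.
Interval: 0.18296 ± 0.04008 → (0.1429, 0.2230).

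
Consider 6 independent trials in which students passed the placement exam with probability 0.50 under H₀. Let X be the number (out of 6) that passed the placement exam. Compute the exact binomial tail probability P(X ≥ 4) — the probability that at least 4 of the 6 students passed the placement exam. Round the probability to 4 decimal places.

P = 0.3438

X ~ Binomial(n=6, p=0.50).
P(X ≥ 4) = C(6,4)·0.50^4·0.50^2 + C(6,5)·0.50^5·0.50^1 + C(6,6)·0.50^6·0.50^0.
= 0.234375 + 0.093750 + 0.015625 = 0.3438.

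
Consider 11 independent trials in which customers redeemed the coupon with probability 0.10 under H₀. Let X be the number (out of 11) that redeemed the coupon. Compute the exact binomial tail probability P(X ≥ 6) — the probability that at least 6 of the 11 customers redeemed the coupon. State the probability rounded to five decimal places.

X is binomial with n = 11 and p = 0.10.
P(X ≥ 6) = Σ_{j=6}^{11} C(11,j)·0.10^j·0.90^{11−j}.
= 0.000273 + 0.000022 + 0.000001 + 0.000000 + 0.000000 + 0.000000 = 0.00030.

P = 0.00030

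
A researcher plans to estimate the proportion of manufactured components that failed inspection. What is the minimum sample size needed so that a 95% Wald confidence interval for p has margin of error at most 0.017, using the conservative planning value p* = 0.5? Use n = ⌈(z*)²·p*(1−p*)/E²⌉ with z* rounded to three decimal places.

n = 3324

For 95% confidence, z* = 1.960.
p*(1−p*) = 0.2500.
(z*)²·p*(1−p*)/E² = 3.841600·0.2500/0.000289 = 3323.183.
Rounding up, n = 3324.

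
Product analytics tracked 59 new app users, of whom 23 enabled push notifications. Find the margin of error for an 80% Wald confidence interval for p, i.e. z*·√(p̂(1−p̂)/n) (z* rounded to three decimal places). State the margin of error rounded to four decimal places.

Sample proportion p̂ = 23/59 = 0.38983.
SE(p̂) = √(0.38983·0.61017/59) = 0.063495.
z* = 1.282 at the 80% level.
ME = 1.282·0.063495 = 0.0814.

ME = 0.0814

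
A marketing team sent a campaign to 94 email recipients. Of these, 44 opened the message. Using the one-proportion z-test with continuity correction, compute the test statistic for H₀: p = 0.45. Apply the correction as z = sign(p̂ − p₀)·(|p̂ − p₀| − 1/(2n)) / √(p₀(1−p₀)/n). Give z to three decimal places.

Sample proportion p̂ = 44/94 = 0.46809. p̂ − p₀ = 0.018085.
Continuity correction 1/(2n) = 1/188 = 0.005319.
Corrected numerator: |0.018085| − 0.005319 = 0.012766.
Null standard error: √(0.45·0.55/94) = √0.002632979 = 0.051313.
z = (+)0.012766/0.051313 = 0.249.

z = 0.249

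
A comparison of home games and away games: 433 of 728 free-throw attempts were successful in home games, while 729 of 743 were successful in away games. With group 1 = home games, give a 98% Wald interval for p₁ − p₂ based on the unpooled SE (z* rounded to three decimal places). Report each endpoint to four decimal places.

(-0.4303, -0.3425)

p̂₁ = 0.59478, p̂₂ = 0.98116, so the observed difference is -0.38638.
Unpooled SE = √(p̂₁(1−p̂₁)/n₁ + p̂₂(1−p̂₂)/n₂) = √(0.000331067 + 0.000024882) = 0.018867.
For 98% confidence, z* = 2.326. Margin = 2.326·0.018867 = 0.04388.
Interval: -0.38638 ± 0.04388 → (-0.4303, -0.3425).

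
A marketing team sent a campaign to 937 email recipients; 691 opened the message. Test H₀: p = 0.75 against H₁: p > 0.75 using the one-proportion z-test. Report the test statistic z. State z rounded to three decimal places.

Sample proportion p̂ = 691/937 = 0.73746.
Under H₀, SE = √(p₀(1−p₀)/n) = √(0.75·0.25/937) = √0.000200107 = 0.014146.
z = (0.73746 − 0.75)/0.014146 = -0.01254/0.014146 = -0.886.

z = -0.886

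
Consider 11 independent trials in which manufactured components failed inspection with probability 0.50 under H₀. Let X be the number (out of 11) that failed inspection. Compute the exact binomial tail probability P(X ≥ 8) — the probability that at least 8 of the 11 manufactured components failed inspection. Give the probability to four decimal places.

P = 0.1133

X ~ Binomial(n=11, p=0.50).
P(X ≥ 8) = C(11,8)·0.50^8·0.50^3 + C(11,9)·0.50^9·0.50^2 + C(11,10)·0.50^10·0.50^1 + C(11,11)·0.50^11·0.50^0.
= 0.080566 + 0.026855 + 0.005371 + 0.000488 = 0.1133.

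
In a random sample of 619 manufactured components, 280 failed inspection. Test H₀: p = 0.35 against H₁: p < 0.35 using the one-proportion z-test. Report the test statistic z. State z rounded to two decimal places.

z = 5.34

Sample proportion p̂ = 280/619 = 0.45234.
Under H₀, SE = √(p₀(1−p₀)/n) = √(0.35·0.65/619) = √0.000367528 = 0.019171.
z = (p̂ − p₀)/SE = (0.45234 − 0.35)/0.019171 = 5.34.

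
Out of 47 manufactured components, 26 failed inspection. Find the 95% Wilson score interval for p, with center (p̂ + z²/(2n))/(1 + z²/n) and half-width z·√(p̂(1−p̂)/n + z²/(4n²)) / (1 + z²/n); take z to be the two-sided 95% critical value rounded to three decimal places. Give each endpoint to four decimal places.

(0.4125, 0.6859)

Here p̂ = 26/47 = 0.55319 and z = 1.960 (z² = 3.841600).
1 + z²/n = 1.081736.
Center = (0.55319 + 0.040868)/1.081736 = 0.54917.
Radicand: p̂(1−p̂)/n + z²/(4n²) = 0.005258950 + 0.000434767 = 0.005693717.
Half-width = 1.960·√0.005693717/1.081736 = 0.13672.
Interval: 0.54917 ± 0.13672 → (0.4125, 0.6859).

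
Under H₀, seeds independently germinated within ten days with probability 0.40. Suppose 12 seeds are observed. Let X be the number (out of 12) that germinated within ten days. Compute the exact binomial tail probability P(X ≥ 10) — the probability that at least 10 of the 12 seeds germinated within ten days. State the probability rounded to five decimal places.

P = 0.00281

X ~ Binomial(n=12, p=0.40).
P(X ≥ 10) = C(12,10)·0.40^10·0.60^2 + C(12,11)·0.40^11·0.60^1 + C(12,12)·0.40^12·0.60^0.
= 0.002491 + 0.000302 + 0.000017 = 0.00281.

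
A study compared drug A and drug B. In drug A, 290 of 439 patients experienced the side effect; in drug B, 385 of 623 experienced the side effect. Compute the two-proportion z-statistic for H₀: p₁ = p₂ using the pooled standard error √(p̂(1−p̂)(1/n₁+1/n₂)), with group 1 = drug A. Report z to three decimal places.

z = 1.421

p̂₁ = 290/439 = 0.66059, p̂₂ = 385/623 = 0.61798.
Pooling: p̂ = 675/1062 = 0.63559.
Pooled SE = √[0.2316145·0.00388304] ≈ 0.029989.
z = 0.04261/0.029989 = 1.421.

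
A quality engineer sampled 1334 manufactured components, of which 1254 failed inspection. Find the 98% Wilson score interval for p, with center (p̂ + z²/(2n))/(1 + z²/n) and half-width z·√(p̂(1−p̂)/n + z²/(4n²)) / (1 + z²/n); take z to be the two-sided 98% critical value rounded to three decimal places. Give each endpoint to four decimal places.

(0.9231, 0.9534)

Here p̂ = 1254/1334 = 0.94003 and z = 2.326 (z² = 5.410276).
Denominator 1 + z²/n = 1 + 5.410276/1334 = 1.004056.
Adjusted center: (0.94003 + z²/(2n))/1.004056 = 0.93825.
Radicand: p̂(1−p̂)/n + z²/(4n²) = 0.000042259 + 0.000000760 = 0.000043019.
Half-width = 2.326·√0.000043019/1.004056 = 0.01519.
Interval: 0.93825 ± 0.01519 → (0.9231, 0.9534).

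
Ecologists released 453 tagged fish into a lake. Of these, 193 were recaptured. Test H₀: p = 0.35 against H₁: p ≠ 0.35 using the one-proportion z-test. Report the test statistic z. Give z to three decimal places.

z = 3.394

Sample proportion p̂ = 193/453 = 0.42605.
SE₀ = √(0.35·0.65/453) = 0.022410.
z = (p̂ − p₀)/SE = (0.42605 − 0.35)/0.022410 = 3.394.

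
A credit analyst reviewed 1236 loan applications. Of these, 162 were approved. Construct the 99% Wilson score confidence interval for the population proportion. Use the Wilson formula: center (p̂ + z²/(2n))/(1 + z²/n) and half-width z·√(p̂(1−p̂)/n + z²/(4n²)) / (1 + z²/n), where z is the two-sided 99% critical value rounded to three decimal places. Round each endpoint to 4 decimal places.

(0.1083, 0.1578)

Here p̂ = 162/1236 = 0.13107 and z = 2.576 (z² = 6.635776).
1 + z²/n = 1.005369.
Center = (0.13107 + 0.002684)/1.005369 = 0.13304.
Radicand: p̂(1−p̂)/n + z²/(4n²) = 0.000092143 + 0.000001086 = 0.000093229.
Half-width = z·√(radicand)/denom = 2.576·0.009656/1.005369 = 0.02474.
CI: 0.13304 ± 0.02474 = (0.1083, 0.1578).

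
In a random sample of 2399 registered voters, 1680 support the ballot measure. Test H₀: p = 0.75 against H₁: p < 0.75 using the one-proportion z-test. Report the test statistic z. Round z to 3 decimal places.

z = -5.623

p̂ = 1680/2399 = 0.70029.
Under H₀, SE = √(p₀(1−p₀)/n) = √(0.75·0.25/2399) = √0.000078158 = 0.008841.
Test statistic: z = -0.04971/0.008841 = -5.623.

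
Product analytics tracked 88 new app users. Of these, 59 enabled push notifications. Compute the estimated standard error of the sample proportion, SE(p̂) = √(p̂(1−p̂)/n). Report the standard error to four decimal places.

SE = 0.0501

p̂ = 59/88 = 0.67045.
p̂(1−p̂) = 0.220947.
SE = √(0.220947/88) = 0.0501.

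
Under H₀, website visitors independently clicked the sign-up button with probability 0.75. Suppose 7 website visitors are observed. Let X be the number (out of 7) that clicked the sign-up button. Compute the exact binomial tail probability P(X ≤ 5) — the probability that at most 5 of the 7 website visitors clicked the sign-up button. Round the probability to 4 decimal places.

P = 0.5551

X ~ Binomial(n=7, p=0.75).
P(X ≤ 5) = Σ_{j=0}^{5} C(7,j)·0.75^j·0.25^{7−j}.
= 0.000061 + 0.001282 + 0.011536 + 0.057678 + 0.173035 + 0.311462 = 0.5551.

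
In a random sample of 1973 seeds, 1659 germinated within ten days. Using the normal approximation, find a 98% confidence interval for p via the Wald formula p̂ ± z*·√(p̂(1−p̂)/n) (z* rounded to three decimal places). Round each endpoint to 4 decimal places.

Sample proportion p̂ = 1659/1973 = 0.84085.
SE = √(p̂(1−p̂)/n) = √(0.133820/1973) = 0.008236.
For 98% confidence, z* = 2.326.
Margin = 2.326·0.008236 = 0.01916.
CI: 0.84085 ± 0.01916 = (0.8217, 0.8600).

(0.8217, 0.8600)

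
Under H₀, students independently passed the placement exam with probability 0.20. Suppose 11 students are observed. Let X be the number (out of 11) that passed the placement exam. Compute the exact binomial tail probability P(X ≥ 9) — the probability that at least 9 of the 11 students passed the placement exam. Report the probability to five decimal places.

P = 0.00002

X ~ Binomial(n=11, p=0.20).
P(X ≥ 9) = C(11,9)·0.20^9·0.80^2 + C(11,10)·0.20^10·0.80^1 + C(11,11)·0.20^11·0.80^0.
= 0.000018 + 0.000001 + 0.000000 = 0.00002.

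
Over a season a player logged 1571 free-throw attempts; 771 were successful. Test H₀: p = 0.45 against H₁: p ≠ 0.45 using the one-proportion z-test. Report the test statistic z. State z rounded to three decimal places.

z = 3.248

Sample proportion p̂ = 771/1571 = 0.49077.
Null standard error: √(0.45·0.55/1571) = √0.000157543 = 0.012552.
Test statistic: z = 0.04077/0.012552 = 3.248.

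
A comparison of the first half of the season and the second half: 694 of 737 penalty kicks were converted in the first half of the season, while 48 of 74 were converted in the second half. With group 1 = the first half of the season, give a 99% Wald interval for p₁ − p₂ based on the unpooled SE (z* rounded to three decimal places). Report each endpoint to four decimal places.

(0.1483, 0.4377)

p̂₁ = 0.94166, p̂₂ = 0.64865, so the observed difference is 0.29301.
SE = √(0.000074546 + 0.003079778) = √0.003154324 = 0.056163.
z* = 2.576 at the 99% level. Margin of error = 0.14468.
Interval: 0.29301 ± 0.14468 → (0.1483, 0.4377).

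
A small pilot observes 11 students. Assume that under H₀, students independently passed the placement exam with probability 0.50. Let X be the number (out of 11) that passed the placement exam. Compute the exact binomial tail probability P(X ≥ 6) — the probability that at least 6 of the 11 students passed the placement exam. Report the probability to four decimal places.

X is binomial with n = 11 and p = 0.50.
P(X ≥ 6) = Σ_{j=6}^{11} C(11,j)·0.50^j·0.50^{11−j}.
= 0.225586 + 0.161133 + 0.080566 + 0.026855 + 0.005371 + 0.000488 = 0.5000.

P = 0.5000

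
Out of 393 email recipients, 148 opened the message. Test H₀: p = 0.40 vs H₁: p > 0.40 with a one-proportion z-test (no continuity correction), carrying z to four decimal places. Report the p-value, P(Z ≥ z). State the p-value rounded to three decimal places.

p̂ = 148/393 = 0.37659.
Under H₀, SE = √(p₀(1−p₀)/n) = √(0.40·0.60/393) = √0.000610687 = 0.024712.
z = (p̂ − p₀)/SE = (148/393 − 0.40)/0.024712 ≈ -0.9473.
p-value = P(Z ≥ z) with z = -0.9473 → 0.828.

p-value = 0.828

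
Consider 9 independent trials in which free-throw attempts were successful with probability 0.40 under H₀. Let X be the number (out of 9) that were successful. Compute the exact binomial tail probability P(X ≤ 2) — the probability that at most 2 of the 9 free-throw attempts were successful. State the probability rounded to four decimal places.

P = 0.2318

X is binomial with n = 9 and p = 0.40.
P(X ≤ 2) = C(9,0)·0.40^0·0.60^9 + C(9,1)·0.40^1·0.60^8 + C(9,2)·0.40^2·0.60^7.
= 0.010078 + 0.060466 + 0.161243 = 0.2318.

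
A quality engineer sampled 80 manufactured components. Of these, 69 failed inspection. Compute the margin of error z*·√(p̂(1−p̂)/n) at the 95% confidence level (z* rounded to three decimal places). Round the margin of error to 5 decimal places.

ME = 0.07546

With x = 69 successes in n = 80, p̂ = 0.86250.
SE = √(p̂(1−p̂)/n) = √(0.118594/80) = 0.038502.
z* = 1.960 at the 95% level.
So ME = 0.07546.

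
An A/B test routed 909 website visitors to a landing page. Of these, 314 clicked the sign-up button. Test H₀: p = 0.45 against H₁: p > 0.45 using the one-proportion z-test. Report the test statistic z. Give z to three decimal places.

The sample proportion is 314/909 = 0.34543.
Null standard error: √(0.45·0.55/909) = √0.000272277 = 0.016501.
Test statistic: z = -0.10457/0.016501 = -6.337.

z = -6.337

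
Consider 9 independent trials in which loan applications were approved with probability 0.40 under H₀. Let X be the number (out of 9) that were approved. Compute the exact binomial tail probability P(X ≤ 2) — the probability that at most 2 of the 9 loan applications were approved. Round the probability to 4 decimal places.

P = 0.2318

X ~ Binomial(n=9, p=0.40).
P(X ≤ 2) = C(9,0)·0.40^0·0.60^9 + C(9,1)·0.40^1·0.60^8 + C(9,2)·0.40^2·0.60^7.
= 0.010078 + 0.060466 + 0.161243 = 0.2318.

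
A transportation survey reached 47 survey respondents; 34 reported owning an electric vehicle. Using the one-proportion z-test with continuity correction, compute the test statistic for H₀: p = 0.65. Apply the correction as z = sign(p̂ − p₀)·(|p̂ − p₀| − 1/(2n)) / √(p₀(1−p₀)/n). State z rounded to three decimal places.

z = 0.902

With x = 34 successes in n = 47, p̂ = 0.72340. p̂ − p₀ = 0.073404.
1/(2n) = 0.010638.
Corrected numerator: |0.073404| − 0.010638 = 0.062766.
Null standard error: √(0.65·0.35/47) = √0.004840426 = 0.069573.
z = (+)0.062766/0.069573 = 0.902.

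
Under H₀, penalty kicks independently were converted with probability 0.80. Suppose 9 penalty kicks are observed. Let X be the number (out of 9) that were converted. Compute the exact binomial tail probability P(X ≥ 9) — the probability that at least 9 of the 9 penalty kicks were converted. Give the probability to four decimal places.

X is binomial with n = 9 and p = 0.80.
P(X ≥ 9) = C(9,9)·0.80^9·0.20^0.
= 0.134218 = 0.1342.

P = 0.1342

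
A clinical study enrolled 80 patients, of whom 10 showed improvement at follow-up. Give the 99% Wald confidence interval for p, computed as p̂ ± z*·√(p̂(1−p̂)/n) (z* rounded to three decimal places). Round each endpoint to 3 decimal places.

Sample proportion p̂ = 10/80 = 0.12500.
SE(p̂) = √(0.12500·0.87500/80) = 0.036975.
The 99% critical value is z* = 2.576.
Margin = 2.576·0.036975 = 0.09525.
Interval: 0.12500 ± 0.09525 → (0.030, 0.220).

(0.030, 0.220)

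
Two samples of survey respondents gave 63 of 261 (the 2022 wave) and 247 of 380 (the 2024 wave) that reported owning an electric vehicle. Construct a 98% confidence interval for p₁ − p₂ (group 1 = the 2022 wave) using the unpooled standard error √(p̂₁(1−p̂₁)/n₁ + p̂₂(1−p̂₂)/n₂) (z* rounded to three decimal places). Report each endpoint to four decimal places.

p̂₁ = 63/261 = 0.24138, p̂₂ = 247/380 = 0.65000; p̂₁ − p̂₂ = -0.40862.
SE = √(0.000701591 + 0.000598684) = √0.001300275 = 0.036059.
z* = 2.326 at the 98% level. Margin = 2.326·0.036059 = 0.08387.
So the interval runs from -0.4925 to -0.3247.

(-0.4925, -0.3247)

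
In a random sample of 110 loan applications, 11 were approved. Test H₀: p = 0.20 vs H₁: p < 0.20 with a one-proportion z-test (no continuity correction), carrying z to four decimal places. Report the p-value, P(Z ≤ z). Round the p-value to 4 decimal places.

p̂ = 11/110 = 0.10000.
Null standard error: √(0.20·0.80/110) = √0.001454545 = 0.038139.
Test statistic (full precision, shown to 4 dp): z = (11/110 − 0.20)/SE₀ ≈ -2.6220.
From the standard normal, P(Z ≤ z) = 0.0044.

p-value = 0.0044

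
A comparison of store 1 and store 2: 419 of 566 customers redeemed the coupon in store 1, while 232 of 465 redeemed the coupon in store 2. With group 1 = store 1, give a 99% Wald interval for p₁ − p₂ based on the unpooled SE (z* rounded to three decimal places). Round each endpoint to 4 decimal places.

(0.1651, 0.3177)

p̂₁ = 419/566 = 0.74028, p̂₂ = 232/465 = 0.49892; p̂₁ − p̂₂ = 0.24136.
Unpooled SE = √(p̂₁(1−p̂₁)/n₁ + p̂₂(1−p̂₂)/n₂) = √(0.000339689 + 0.000537632) = 0.029620.
The 99% critical value is z* = 2.576. Margin of error = 0.07630.
CI: 0.24136 ± 0.07630 = (0.1651, 0.3177).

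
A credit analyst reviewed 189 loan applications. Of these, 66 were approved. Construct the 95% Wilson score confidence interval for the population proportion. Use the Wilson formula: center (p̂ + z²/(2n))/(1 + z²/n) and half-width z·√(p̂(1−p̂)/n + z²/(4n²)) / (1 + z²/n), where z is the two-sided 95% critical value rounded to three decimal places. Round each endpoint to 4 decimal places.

Here p̂ = 66/189 = 0.34921 and z = 1.960 (z² = 3.841600).
Denominator 1 + z²/n = 1 + 3.841600/189 = 1.020326.
Adjusted center: (0.34921 + z²/(2n))/1.020326 = 0.35221.
Radicand: p̂(1−p̂)/n + z²/(4n²) = 0.001202441 + 0.000026886 = 0.001229327.
Half-width = 1.960·√0.001229327/1.020326 = 0.06735.
Interval: 0.35221 ± 0.06735 → (0.2849, 0.4196).

(0.2849, 0.4196)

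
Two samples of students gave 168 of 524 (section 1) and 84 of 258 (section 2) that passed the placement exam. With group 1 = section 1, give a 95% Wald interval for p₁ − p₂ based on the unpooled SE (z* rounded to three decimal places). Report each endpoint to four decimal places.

(-0.0747, 0.0648)

p̂₁ = 0.32061, p̂₂ = 0.32558, so the observed difference is -0.00497.
Unpooled SE = √(p̂₁(1−p̂₁)/n₁ + p̂₂(1−p̂₂)/n₂) = √(0.000415686 + 0.000851078) = 0.035592.
z* = 1.960 at the 95% level. Margin = 1.960·0.035592 = 0.06976.
Interval: -0.00497 ± 0.06976 → (-0.0747, 0.0648).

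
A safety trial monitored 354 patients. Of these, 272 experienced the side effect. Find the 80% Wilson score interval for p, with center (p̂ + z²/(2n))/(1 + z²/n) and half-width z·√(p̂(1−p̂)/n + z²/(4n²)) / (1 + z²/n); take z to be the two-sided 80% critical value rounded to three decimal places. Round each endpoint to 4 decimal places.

Here p̂ = 272/354 = 0.76836 and z = 1.282 (z² = 1.643524).
Denominator 1 + z²/n = 1 + 1.643524/354 = 1.004643.
Center = (0.76836 + 0.002321)/1.004643 = 0.76712.
Radicand: p̂(1−p̂)/n + z²/(4n²) = 0.000502774 + 0.000003279 = 0.000506053.
Half-width = 1.282·√0.000506053/1.004643 = 0.02871.
So the interval runs from 0.7384 to 0.7958.

(0.7384, 0.7958)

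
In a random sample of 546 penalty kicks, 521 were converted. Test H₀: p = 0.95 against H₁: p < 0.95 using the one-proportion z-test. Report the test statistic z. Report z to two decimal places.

z = 0.45

Sample proportion p̂ = 521/546 = 0.95421.
Under H₀, SE = √(p₀(1−p₀)/n) = √(0.95·0.05/546) = √0.000086996 = 0.009327.
Test statistic: z = 0.00421/0.009327 = 0.45.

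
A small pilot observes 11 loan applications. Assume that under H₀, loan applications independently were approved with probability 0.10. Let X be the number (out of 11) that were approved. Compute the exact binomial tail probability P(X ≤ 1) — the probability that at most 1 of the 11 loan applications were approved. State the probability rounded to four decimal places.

P = 0.6974

X ~ Binomial(n=11, p=0.10).
P(X ≤ 1) = C(11,0)·0.10^0·0.90^11 + C(11,1)·0.10^1·0.90^10.
= 0.313811 + 0.383546 = 0.6974.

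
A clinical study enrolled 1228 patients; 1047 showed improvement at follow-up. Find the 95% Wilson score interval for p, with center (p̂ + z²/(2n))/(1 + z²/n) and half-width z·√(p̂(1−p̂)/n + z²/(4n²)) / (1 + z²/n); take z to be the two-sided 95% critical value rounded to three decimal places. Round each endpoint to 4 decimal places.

(0.8317, 0.8713)

Here p̂ = 1047/1228 = 0.85261 and z = 1.960 (z² = 3.841600).
1 + z²/n = 1.003128.
Center = (0.85261 + 0.001564)/1.003128 = 0.85151.
Radicand: p̂(1−p̂)/n + z²/(4n²) = 0.000102336 + 0.000000637 = 0.000102973.
Half-width = z·√(radicand)/denom = 1.960·0.010148/1.003128 = 0.01983.
CI: 0.85151 ± 0.01983 = (0.8317, 0.8713).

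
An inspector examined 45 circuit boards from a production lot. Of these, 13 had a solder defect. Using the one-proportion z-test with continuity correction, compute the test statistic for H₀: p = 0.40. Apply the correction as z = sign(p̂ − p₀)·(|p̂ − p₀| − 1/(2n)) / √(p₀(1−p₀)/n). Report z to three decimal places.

z = -1.369

Sample proportion p̂ = 13/45 = 0.28889. p̂ − p₀ = -0.111111.
1/(2n) = 0.011111.
Corrected numerator: |-0.111111| − 0.011111 = 0.100000.
Under H₀, SE = √(p₀(1−p₀)/n) = √(0.40·0.60/45) = √0.005333333 = 0.073030.
z = (−)0.100000/0.073030 = -1.369.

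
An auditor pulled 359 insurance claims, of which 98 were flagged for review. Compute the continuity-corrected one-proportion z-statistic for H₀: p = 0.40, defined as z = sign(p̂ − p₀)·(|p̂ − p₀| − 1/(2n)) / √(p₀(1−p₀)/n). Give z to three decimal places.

Sample proportion p̂ = 98/359 = 0.27298. p̂ − p₀ = -0.127019.
Continuity correction 1/(2n) = 1/718 = 0.001393.
Corrected numerator: |-0.127019| − 0.001393 = 0.125626.
SE₀ = √(0.40·0.60/359) = 0.025856.
z = (−)0.125626/0.025856 = -4.859.

z = -4.859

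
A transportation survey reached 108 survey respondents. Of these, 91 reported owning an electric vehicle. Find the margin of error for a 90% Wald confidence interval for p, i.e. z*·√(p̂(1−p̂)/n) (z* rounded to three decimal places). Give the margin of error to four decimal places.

ME = 0.0576

p̂ = 91/108 = 0.84259.
SE(p̂) = √(0.84259·0.15741/108) = 0.035044.
For 90% confidence, z* = 1.645.
So ME = 0.0576.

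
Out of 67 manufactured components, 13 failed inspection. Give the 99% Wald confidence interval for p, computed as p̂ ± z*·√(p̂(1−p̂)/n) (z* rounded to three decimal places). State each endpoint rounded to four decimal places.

The sample proportion is 13/67 = 0.19403.
SE(p̂) = √(0.19403·0.80597/67) = 0.048312.
z* = 2.576 at the 99% level.
Margin = 2.576·0.048312 = 0.12445.
CI: 0.19403 ± 0.12445 = (0.0696, 0.3185).

(0.0696, 0.3185)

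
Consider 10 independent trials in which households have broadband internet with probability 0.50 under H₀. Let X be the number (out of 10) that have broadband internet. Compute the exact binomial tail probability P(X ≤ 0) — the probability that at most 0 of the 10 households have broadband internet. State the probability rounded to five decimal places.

X is binomial with n = 10 and p = 0.50.
P(X ≤ 0) = C(10,0)·0.50^0·0.50^10.
= 0.000977 = 0.00098.

P = 0.00098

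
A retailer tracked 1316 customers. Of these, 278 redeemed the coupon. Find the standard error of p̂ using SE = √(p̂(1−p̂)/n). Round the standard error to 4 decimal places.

SE = 0.0113

The sample proportion is 278/1316 = 0.21125.
p̂(1−p̂) = 0.166623.
Dividing by n and taking the root: √0.000126613 = 0.0113.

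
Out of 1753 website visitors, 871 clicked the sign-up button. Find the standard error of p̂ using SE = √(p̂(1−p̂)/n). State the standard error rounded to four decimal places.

SE = 0.0119

The sample proportion is 871/1753 = 0.49686.
p̂(1−p̂) = 0.49686·0.50314 = 0.249990.
SE = √(0.249990/1753) = 0.0119.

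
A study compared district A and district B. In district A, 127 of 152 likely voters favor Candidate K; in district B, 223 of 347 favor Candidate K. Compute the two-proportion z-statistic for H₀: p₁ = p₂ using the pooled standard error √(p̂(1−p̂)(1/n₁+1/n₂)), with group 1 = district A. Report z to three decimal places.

Sample proportions: p̂₁ = 127/152 = 0.83553 and p̂₂ = 223/347 = 0.64265.
Pooled p̂ = (127+223)/(152+347) = 350/499 = 0.70140.
SE = √[p̂(1−p̂)(1/n₁+1/n₂)] = √[0.70140·0.29860·(1/152+1/347)] ≈ 0.044513.
z = 0.19288/0.044513 = 4.333.

z = 4.333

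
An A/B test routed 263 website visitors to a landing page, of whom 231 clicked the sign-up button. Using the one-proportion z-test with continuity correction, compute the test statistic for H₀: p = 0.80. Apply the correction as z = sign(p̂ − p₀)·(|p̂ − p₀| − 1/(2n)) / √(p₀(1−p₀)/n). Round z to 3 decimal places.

p̂ = 231/263 = 0.87833. p̂ − p₀ = 0.078327.
Continuity correction 1/(2n) = 1/526 = 0.001901.
Corrected numerator: |0.078327| − 0.001901 = 0.076426.
Under H₀, SE = √(p₀(1−p₀)/n) = √(0.80·0.20/263) = √0.000608365 = 0.024665.
z = (+)0.076426/0.024665 = 3.099.

z = 3.099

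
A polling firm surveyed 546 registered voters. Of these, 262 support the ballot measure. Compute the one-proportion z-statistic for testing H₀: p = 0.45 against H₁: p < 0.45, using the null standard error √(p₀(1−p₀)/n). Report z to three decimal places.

z = 1.402

Sample proportion p̂ = 262/546 = 0.47985.
Null standard error: √(0.45·0.55/546) = √0.000453297 = 0.021291.
z = (p̂ − p₀)/SE = (0.47985 − 0.45)/0.021291 = 1.402.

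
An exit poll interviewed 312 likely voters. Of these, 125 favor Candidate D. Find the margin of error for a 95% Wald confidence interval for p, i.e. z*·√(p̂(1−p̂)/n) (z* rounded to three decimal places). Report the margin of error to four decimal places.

ME = 0.0544

p̂ = 125/312 = 0.40064.
SE(p̂) = √(0.40064·0.59936/312) = 0.027742.
The 95% critical value is z* = 1.960.
ME = 1.960·0.027742 = 0.0544.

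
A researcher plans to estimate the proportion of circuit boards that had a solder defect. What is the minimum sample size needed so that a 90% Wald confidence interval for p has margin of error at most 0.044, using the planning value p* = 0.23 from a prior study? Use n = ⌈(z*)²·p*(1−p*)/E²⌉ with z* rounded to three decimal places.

z* = 1.645 at the 90% level.
p*(1−p*) = 0.23·0.77 = 0.1771.
Required n before rounding: 2.706025 × 0.1771 / 0.044² = 247.540.
⌈247.540⌉ = 248.

n = 248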